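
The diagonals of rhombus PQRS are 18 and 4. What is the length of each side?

The diagonals of a rhombus bisect each other at right angles.
Half-diagonals: 18/2 = 9 and 4/2 = 2
side = sqrt(9^2 + 2^2)
side = sqrt(81 + 4)
side = sqrt(85)

sqrt(85)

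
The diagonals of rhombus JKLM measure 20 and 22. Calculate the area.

The diagonals of a rhombus divide it into four right triangles.
Each triangle has legs 20/ 2 = 10 and 22/2 = 11, so each has area (1/2)*10*11 = 55.
Four such triangles give total area = (d1 * d2) / 2 = 220.

220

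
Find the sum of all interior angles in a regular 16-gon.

The sum of interior angles of an n-sided polygon is (n - 2) * 180.
For n = 16: (16 - 2) * 180 = 14 * 180 = 2520 degrees.

2520 degrees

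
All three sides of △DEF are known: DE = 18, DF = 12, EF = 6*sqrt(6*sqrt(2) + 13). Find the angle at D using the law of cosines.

cos(D) = (18² + 12² - (6*sqrt(6*sqrt(2) + 13))²) / (2 × 18 × 12) = -sqrt(2)/2, so D = arccos(-sqrt(2)/2) = 135°.

135°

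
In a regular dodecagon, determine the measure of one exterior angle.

Each exterior angle of a regular n-gon is 360 / n.
For n = 12: 360 / 12 = 30 degrees.

30 degrees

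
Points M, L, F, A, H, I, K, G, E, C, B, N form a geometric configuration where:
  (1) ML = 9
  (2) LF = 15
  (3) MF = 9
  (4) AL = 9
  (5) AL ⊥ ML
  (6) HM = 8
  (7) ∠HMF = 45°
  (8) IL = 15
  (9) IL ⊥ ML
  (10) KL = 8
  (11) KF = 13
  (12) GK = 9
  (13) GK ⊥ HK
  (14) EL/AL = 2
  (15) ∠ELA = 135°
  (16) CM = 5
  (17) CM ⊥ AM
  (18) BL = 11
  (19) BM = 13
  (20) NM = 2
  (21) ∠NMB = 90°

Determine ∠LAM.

Step 1: By the law of cosines on triangle ALM: AM² = 9² + 9² − 2·9·9·cos(90°) = 162, so AM = 9·√2.
Step 2: By the inverse law of cosines on triangle LAM: cos(∠LAM) = (9² + (9·√2)² − 9²) / (2·9·9·√2) = 162/229.1 = 0.7071, so ∠LAM = 45°.

Therefore, the measure of angle ∠LAM = 45°.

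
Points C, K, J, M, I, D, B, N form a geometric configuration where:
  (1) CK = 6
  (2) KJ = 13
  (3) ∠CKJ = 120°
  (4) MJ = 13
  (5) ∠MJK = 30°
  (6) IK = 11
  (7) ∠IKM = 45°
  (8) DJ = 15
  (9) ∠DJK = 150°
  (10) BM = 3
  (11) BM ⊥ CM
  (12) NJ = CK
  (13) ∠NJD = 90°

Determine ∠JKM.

Step 1: By the law of cosines on triangle KJM: KM² = 13² + 13² − 2·13·13·cos(30°) = 45.28, so KM ≈ 6.73.
Step 2: By the inverse law of cosines on triangle JKM: cos(∠JKM) = (13² + 6.73² − 13²) / (2·13·6.73) = 45.28/174.96 = 0.2588, so ∠JKM = 75°.

Therefore, the measure of angle ∠JKM = 75°.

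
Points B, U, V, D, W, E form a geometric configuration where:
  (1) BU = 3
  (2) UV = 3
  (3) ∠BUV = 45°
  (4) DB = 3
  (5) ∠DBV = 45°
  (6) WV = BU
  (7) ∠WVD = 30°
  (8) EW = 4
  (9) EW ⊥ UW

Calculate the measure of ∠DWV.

From the given relations: WV = BU = 3.
Step 1: By the law of cosines on triangle BUV: BV² = 3² + 3² − 2·3·3·cos(45°) = 5.27, so BV ≈ 2.3.
Step 2: By the law of cosines on triangle DBV: DV² = 3² + 2.3² − 2·3·2.3·cos(45°) = 4.53, so DV ≈ 2.13.
Step 3: By the law of cosines on triangle WVD: WD² = 3² + 2.13² − 2·3·2.13·cos(30°) = 2.47, so WD ≈ 1.57.
Step 4: By the inverse law of cosines on triangle DWV: cos(∠DWV) = (1.57² + 3² − 2.13²) / (2·1.57·3) = 6.94/9.43 = 0.7359, so ∠DWV = 42.62°.

Therefore, the measure of angle ∠DWV = 42.62°.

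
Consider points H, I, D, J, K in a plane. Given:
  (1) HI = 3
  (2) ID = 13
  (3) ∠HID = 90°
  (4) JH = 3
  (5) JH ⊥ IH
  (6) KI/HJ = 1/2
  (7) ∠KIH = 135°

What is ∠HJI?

Step 1: By the law of cosines on triangle JHI: JI² = 3² + 3² − 2·3·3·cos(90°) = 18, so JI = 3·√2.
Step 2: By the inverse law of cosines on triangle HJI: cos(∠HJI) = (3² + (3·√2)² − 3²) / (2·3·3·√2) = 18/25.46 = 0.7071, so ∠HJI = 45°.

Therefore, the measure of angle ∠HJI = 45°.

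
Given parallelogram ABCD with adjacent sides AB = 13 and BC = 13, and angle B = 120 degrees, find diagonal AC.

Law of cosines: d^2 = 13^2 + 13^2 - 2(13)(13)cos(120°) = 507, so d = 13*sqrt(3).

13*sqrt(3)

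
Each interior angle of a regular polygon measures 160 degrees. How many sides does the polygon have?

Each interior angle of a regular n-gon is (n - 2) * 180 / n.
Setting this equal to 160:
(n - 2) * 180 / n = 160
Each exterior angle = 180 - 160 = 20 degrees.
Since exterior angles sum to 360: n = 360 / 20 = 18.

18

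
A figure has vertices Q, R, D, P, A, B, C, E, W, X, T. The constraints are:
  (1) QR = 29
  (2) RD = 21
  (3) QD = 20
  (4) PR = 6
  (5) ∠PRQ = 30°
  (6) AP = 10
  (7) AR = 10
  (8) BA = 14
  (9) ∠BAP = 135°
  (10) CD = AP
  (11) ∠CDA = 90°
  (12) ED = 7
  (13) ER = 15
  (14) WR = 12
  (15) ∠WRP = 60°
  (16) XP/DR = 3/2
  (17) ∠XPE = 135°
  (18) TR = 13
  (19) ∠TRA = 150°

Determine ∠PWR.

Step 1: By the law of cosines on triangle WRP: WP² = 12² + 6² − 2·12·6·cos(60°) = 108, so WP = 6·√3.
Step 2: By the inverse law of cosines on triangle PWR: cos(∠PWR) = ((6·√3)² + 12² − 6²) / (2·6·√3·12) = 216/249.42 = 0.866, so ∠PWR = 30°.

Therefore, the measure of angle ∠PWR = 30°.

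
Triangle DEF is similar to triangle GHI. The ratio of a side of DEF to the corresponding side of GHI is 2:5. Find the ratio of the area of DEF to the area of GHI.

The ratio of areas of similar triangles equals the square of the side ratio.
Side ratio = 2:5
Area ratio = (2/5)^2 = 4/25 = 4:25

4:25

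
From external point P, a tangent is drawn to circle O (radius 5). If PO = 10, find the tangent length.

The tangent, radius, and line from the external point to the center form a right triangle.
The right angle is where the tangent meets the radius.
By the Pythagorean theorem: tangent² + 5² = 10²
tangent² = 100 - 25 = 75
tangent = 5*sqrt(3)

5*sqrt(3)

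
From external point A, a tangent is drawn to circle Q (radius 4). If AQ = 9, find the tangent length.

tangent = √(d² - r²) = √(9² - 4²) = √(81 - 16) = √65 = sqrt(65)

sqrt(65)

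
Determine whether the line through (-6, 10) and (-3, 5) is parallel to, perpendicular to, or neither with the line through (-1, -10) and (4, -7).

Slope of line 1: m1 = (5 - 10)/(-3 - -6) = -5/3 = -5/3
Slope of line 2: m2 = (-7 - -10)/(4 - -1) = 3/5 = 3/5
m1 * m2 = -1, so perpendicular.

Perpendicular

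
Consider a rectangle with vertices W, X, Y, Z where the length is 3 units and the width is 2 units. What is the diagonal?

Using the Pythagorean theorem:
d² = 3² + 2² = 9 + 4 = 13
d = sqrt(13)

sqrt(13)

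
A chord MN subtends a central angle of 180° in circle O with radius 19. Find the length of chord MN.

Drop a perpendicular from the center to the chord, bisecting both the chord and the central angle.
Each half-chord = r sin(θ/2) = 19 sin(90°).
The full chord = 2 × 19 × sin(90°) = 38.

38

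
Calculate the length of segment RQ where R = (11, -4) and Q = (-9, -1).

d = sqrt((-20)^2 + (3)^2) = sqrt(409)

sqrt(409)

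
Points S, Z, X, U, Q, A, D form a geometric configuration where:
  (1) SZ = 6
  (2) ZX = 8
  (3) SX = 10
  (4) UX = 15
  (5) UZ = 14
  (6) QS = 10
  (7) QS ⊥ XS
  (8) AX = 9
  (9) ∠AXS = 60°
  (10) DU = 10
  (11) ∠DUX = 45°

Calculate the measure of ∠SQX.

Step 1: By the law of cosines on triangle QSX: QX² = 10² + 10² − 2·10·10·cos(90°) = 200, so QX = 10·√2.
Step 2: By the inverse law of cosines on triangle SQX: cos(∠SQX) = (10² + (10·√2)² − 10²) / (2·10·10·√2) = 200/282.84 = 0.7071, so ∠SQX = 45°.

Therefore, the measure of angle ∠SQX = 45°.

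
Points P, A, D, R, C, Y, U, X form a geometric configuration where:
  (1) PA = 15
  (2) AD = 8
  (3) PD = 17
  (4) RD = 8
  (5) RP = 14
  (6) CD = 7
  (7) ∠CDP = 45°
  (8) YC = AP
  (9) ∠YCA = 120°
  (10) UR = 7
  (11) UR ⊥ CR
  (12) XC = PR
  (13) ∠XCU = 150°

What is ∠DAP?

Step 1: By the inverse law of cosines on triangle DAP: cos(∠DAP) = (8² + 15² − 17²) / (2·8·15) = 0/240 = 0, so ∠DAP = 90°.

Therefore, the measure of angle ∠DAP = 90°.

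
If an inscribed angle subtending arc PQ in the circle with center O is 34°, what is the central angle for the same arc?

The inscribed angle theorem states that a central angle is always twice any inscribed angle that subtends the same arc.
Since the inscribed angle is 34°, the central angle = 2 × 34° = 68°.

68°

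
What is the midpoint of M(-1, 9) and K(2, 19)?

The midpoint is the point halfway along the segment.
Move half the horizontal distance: -1 + (2 - -1)/2 = -1 + 3/2 = 1/2
Move half the vertical distance: 9 + (19 - 9)/2 = 9 + 10/2 = 14
Midpoint = (1/2, 14)

(1/2, 14)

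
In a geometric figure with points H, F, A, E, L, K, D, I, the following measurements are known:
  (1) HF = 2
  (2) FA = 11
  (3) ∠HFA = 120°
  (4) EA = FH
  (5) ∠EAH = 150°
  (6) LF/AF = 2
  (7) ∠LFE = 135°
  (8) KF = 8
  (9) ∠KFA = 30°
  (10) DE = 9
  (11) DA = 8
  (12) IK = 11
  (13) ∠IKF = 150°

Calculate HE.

From the given relations: EA = FH = 2.
Step 1: By the law of cosines on triangle HFA: HA² = 2² + 11² − 2·2·11·cos(120°) = 147, so HA = 7·√3.
Step 2: By the law of cosines on triangle HAE: HE² = (7·√3)² + 2² − 2·7·√3·2·cos(150°) = 193, so HE = √193.

Therefore, the length of HE = √193.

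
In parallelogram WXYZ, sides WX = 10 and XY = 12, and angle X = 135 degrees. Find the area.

Area = 10 * 12 * sin(135°) = 120 * sqrt(2)/2 = 60*sqrt(2)

60*sqrt(2)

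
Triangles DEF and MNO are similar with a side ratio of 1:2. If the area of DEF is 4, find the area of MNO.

Area ratio = (1/2)^2 = 1/4. Area of MNO = 4 * 4/1 = 16.

16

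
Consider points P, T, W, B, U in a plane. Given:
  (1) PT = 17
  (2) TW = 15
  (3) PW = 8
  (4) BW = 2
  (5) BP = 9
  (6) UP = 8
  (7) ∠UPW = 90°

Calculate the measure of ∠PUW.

Step 1: By the law of cosines on triangle UPW: UW² = 8² + 8² − 2·8·8·cos(90°) = 128, so UW = 8·√2.
Step 2: By the inverse law of cosines on triangle PUW: cos(∠PUW) = (8² + (8·√2)² − 8²) / (2·8·8·√2) = 128/181.02 = 0.7071, so ∠PUW = 45°.

Therefore, the measure of angle ∠PUW = 45°.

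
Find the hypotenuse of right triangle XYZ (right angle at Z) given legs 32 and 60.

By the Pythagorean theorem: XY^2 = XZ^2 + YZ^2
XY^2 = 32^2 + 60^2 = 1024 + 3600 = 4624
XY = sqrt(4624) = 68

68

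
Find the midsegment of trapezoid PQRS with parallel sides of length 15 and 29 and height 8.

The midsegment (median) of a trapezoid connects the midpoints of the non-parallel sides.
Its length is the average of the two bases: (15 + 29) / 2 = 22.

22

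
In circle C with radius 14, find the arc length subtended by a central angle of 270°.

Arc length = 2πr × θ/360
= 2π × 14 × 3/4
= 21*pi

21*pi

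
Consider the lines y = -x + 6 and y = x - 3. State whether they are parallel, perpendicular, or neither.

Slope of line 1: m1 = -1
Slope of line 2: m2 = 1
m1 * m2 = (-1) * (1) = -1 = -1, so the lines are perpendicular.

Perpendicular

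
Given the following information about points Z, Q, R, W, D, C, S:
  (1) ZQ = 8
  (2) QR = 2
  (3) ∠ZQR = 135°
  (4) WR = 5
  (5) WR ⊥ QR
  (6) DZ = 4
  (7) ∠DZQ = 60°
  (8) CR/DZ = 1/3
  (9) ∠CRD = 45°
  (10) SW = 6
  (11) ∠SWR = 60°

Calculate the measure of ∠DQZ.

Step 1: By the law of cosines on triangle QZD: QD² = 8² + 4² − 2·8·4·cos(60°) = 48, so QD = 4·√3.
Step 2: By the inverse law of cosines on triangle DQZ: cos(∠DQZ) = ((4·√3)² + 8² − 4²) / (2·4·√3·8) = 96/110.85 = 0.866, so ∠DQZ = 30°.

Therefore, the measure of angle ∠DQZ = 30°.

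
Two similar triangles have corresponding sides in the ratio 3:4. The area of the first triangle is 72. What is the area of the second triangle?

For similar figures, the area ratio equals the square of the side ratio.
Side ratio (the first triangle to the second triangle) = 3:4, so area ratio = 3^2:4^2 = 9:16.
If the area of the first triangle is 72, then the area of the second triangle = 72 * (16/9) = 128.

128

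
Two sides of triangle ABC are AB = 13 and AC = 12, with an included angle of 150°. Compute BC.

Law of cosines: BC^2 = 13^2 + 12^2 - 2(13)(12)cos(150°) = 156*sqrt(3) + 313, so BC = sqrt(156*sqrt(3) + 313).

sqrt(156*sqrt(3) + 313)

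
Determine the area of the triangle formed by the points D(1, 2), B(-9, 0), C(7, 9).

The Shoelace formula computes the area from vertex coordinates by summing cross products.
For vertices (1,2), (-9,0), (7,9):
Signed sum = 1*0 - -9*2 + -9*9 - 7*0 + 7*2 - 1*9
= 18 + -81 + 5 = -58
Area = (1/2)|-58| = 29.

29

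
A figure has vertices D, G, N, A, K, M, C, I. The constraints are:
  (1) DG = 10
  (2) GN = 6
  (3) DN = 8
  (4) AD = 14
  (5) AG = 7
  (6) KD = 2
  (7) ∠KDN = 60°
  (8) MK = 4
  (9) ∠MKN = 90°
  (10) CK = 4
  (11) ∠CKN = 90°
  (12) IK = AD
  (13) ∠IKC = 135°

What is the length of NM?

Step 1: By the law of cosines on triangle NDK: NK² = 8² + 2² − 2·8·2·cos(60°) = 52, so NK = 2·√13.
Step 2: By the law of cosines on triangle NKM: NM² = (2·√13)² + 4² − 2·2·√13·4·cos(90°) = 68, so NM = 2·√17.

Therefore, the length of NM = 2·√17.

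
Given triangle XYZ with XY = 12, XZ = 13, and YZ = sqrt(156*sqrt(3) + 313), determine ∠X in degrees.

cos(X) = (12² + 13² - (sqrt(156*sqrt(3) + 313))²) / (2 × 12 × 13) = -sqrt(3)/2, so X = arccos(-sqrt(3)/2) = 150°.

150°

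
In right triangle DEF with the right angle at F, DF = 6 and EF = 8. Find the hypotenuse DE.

DE = sqrt(6^2 + 8^2) = sqrt(100) = 10

10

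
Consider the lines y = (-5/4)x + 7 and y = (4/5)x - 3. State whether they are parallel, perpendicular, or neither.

Slope of line 1: m1 = -5/4
Slope of line 2: m2 = 4/5
Two lines are perpendicular when the product of their slopes is -1 (negative reciprocals).
m1 * m2 = (-5/4) * (4/5) = -1, confirming perpendicularity.

Perpendicular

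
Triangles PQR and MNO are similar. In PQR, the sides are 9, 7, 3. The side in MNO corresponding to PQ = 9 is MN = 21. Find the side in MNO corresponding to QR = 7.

Similar triangles have proportional sides. Setting up the proportion:
MN / PQ = NO / QR
21 / 9 = NO / 7
NO = 7 * 21 / 9 = 49/3.

49/3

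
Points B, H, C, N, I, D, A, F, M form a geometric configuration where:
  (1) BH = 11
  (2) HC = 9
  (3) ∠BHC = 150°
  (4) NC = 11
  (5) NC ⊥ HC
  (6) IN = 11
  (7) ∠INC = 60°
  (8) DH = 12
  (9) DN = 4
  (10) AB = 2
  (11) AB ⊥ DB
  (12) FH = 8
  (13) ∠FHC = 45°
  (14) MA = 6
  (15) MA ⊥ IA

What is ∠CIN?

Step 1: By the law of cosines on triangle INC: IC² = 11² + 11² − 2·11·11·cos(60°) = 121, so IC = 11.
Step 2: By the inverse law of cosines on triangle CIN: cos(∠CIN) = (11² + 11² − 11²) / (2·11·11) = 121/242 = 0.5, so ∠CIN = 60°.

Therefore, the measure of angle ∠CIN = 60°.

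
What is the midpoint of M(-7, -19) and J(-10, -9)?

M = ((x₁ + x₂)/2, (y₁ + y₂)/2)
= ((-7 + -10)/2, (-19 + -9)/2)
= (-17/2, -28/2) = (-17/2, -14)

(-17/2, -14)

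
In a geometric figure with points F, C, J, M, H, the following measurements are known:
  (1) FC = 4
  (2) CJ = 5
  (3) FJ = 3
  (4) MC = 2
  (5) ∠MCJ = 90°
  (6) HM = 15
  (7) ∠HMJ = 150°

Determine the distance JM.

Step 1: By the law of cosines on triangle JCM: JM² = 5² + 2² − 2·5·2·cos(90°) = 29, so JM = √29.

Therefore, the length of JM = √29.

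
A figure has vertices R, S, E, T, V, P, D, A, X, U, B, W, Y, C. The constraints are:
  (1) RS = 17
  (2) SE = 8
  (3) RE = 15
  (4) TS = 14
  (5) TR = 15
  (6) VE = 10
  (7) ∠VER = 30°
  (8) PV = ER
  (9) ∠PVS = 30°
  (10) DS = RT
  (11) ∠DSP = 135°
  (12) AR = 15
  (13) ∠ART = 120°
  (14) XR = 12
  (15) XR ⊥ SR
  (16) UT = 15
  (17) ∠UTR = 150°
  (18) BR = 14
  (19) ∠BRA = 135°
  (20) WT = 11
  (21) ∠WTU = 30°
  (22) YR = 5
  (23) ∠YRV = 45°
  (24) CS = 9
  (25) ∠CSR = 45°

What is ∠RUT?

Step 1: By the law of cosines on triangle UTR: UR² = 15² + 15² − 2·15·15·cos(150°) = 839.71, so UR ≈ 28.98.
Step 2: By the inverse law of cosines on triangle RUT: cos(∠RUT) = (28.98² + 15² − 15²) / (2·28.98·15) = 839.71/869.33 = 0.9659, so ∠RUT = 15°.

Therefore, the measure of angle ∠RUT = 15°.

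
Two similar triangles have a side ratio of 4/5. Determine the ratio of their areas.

Area ratio = (side ratio)^2 = (4/5)^2 = 16:25.

16:25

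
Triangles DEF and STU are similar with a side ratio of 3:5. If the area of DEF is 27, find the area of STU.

For similar figures, the area ratio equals the square of the side ratio.
Side ratio (DEF to STU) = 3:5, so area ratio = 3^2:5^2 = 9:25.
If the area of DEF is 27, then the area of STU = 27 * (25/9) = 75.

75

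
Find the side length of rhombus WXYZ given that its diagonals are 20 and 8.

Half-diagonals are 10 and 4. side = sqrt(10^2 + 4^2) = sqrt(116) = 2*sqrt(29)

2*sqrt(29)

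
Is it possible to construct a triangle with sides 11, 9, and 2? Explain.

No.
The triangle inequality is violated: 9 + 2 = 11 ≤ 11.
These lengths cannot form a triangle.

No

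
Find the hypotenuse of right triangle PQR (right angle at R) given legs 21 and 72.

PQ = sqrt(21^2 + 72^2) = sqrt(5625) = 75

75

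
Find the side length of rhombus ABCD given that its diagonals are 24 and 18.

In a rhombus, the diagonals bisect each other perpendicularly, creating four congruent right triangles.
Each triangle has legs 12 (half of 24) and 9 (half of 18).
The hypotenuse of each right triangle is a side of the rhombus:
side = sqrt(12^2 + 9^2) = sqrt(225) = 15

15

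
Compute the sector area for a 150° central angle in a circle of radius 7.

Sector area = π(7²)(5/12) = 245*pi/12

245*pi/12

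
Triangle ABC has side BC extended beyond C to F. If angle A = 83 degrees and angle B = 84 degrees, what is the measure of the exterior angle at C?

Exterior angle = 83 + 84 = 167 degrees (exterior angle theorem).

167 degrees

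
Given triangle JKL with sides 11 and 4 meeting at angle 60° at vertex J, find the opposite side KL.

By the law of cosines: KL^2 = JK^2 + JL^2 - 2*JK*JL*cos(J)
KL^2 = 11^2 + 4^2 - 2*11*4*cos(60°)
KL^2 = 121 + 16 - 88*(1/2)
KL^2 = 93
KL = sqrt(93)

sqrt(93)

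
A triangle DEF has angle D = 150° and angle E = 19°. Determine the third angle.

The interior angles sum to 180°: angle F = 180 - 150 - 19 = 11°.
The triangle is obtuse (angles 150°, 19°, 11°).

11 degrees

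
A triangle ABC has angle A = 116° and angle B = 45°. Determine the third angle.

Let angle C = x. Then 116 + 45 + x = 180.
x = 180 - 161 = 19 degrees.

19 degrees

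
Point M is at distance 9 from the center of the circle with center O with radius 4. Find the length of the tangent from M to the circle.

Let T be the point of tangency. Then OT ⊥ MT (radius ⊥ tangent).
In right triangle OTM: OM² = OT² + MT²
9² = 4² + MT²
MT² = 65, MT = sqrt(65)

sqrt(65)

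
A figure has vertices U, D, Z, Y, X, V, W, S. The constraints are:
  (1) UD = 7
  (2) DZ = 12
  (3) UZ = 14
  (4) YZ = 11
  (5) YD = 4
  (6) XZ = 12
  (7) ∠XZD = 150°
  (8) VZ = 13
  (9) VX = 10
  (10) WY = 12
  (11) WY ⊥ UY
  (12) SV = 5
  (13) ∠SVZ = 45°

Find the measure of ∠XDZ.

Step 1: By the law of cosines on triangle DZX: DX² = 12² + 12² − 2·12·12·cos(150°) = 537.42, so DX ≈ 23.18.
Step 2: By the inverse law of cosines on triangle XDZ: cos(∠XDZ) = (23.18² + 12² − 12²) / (2·23.18·12) = 537.42/556.37 = 0.9659, so ∠XDZ = 15°.

Therefore, the measure of angle ∠XDZ = 15°.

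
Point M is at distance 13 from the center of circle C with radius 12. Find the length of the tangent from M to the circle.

tangent = √(d² - r²) = √(13² - 12²) = √(169 - 144) = √25 = 5

5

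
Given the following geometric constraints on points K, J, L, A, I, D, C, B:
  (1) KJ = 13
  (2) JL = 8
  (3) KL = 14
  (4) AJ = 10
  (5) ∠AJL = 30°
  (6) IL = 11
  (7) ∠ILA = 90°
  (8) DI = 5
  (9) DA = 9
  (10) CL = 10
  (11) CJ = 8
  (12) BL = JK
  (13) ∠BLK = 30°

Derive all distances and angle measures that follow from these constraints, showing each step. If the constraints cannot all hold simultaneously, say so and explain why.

The constraints are consistent.

From the given relations:
  BL = JK = 13

Step 1: From KL = 14, LB = 13, and ∠KLB = 30°, by the law of cosines:
  KB² = KL² + LB² - 2·KL·LB·cos(30°) = 196 + 169 - 315.2 = 49.77
  KB ≈ 7.05

Step 2: From LJ = 8, JA = 10, and ∠LJA = 30°, by the law of cosines:
  LA² = LJ² + JA² - 2·LJ·JA·cos(30°) = 64 + 100 - 138.6 = 25.44
  LA ≈ 5.04

Step 3: From KJ = 13, KL = 14, JL = 8, by the inverse law of cosines:
  cos(∠JKL) = (KJ² + KL² - JL²) / (2·KJ·KL)
  ∠JKL = 34.22°

Step 4: From JC = 8, JL = 8, CL = 10, by the inverse law of cosines:
  cos(∠CJL) = (JC² + JL² - CL²) / (2·JC·JL)
  ∠CJL = 77.36°

Step 5: From JK = 13, JL = 8, KL = 14, by the inverse law of cosines:
  cos(∠KJL) = (JK² + JL² - KL²) / (2·JK·JL)
  ∠KJL = 79.75°

Step 6: From LC = 10, LJ = 8, CJ = 8, by the inverse law of cosines:
  cos(∠CLJ) = (LC² + LJ² - CJ²) / (2·LC·LJ)
  ∠CLJ = 51.32°

Step 7: From LJ = 8, LK = 14, JK = 13, by the inverse law of cosines:
  cos(∠JLK) = (LJ² + LK² - JK²) / (2·LJ·LK)
  ∠JLK = 66.03°

Step 8: From CJ = 8, CL = 10, JL = 8, by the inverse law of cosines:
  cos(∠JCL) = (CJ² + CL² - JL²) / (2·CJ·CL)
  ∠JCL = 51.32°

Step 9: From AL = 5.04, LI = 11, and ∠ALI = 90°, by the law of cosines:
  AI² = AL² + LI² - 2·AL·LI·cos(90°) = 25.44 + 121 - 0 = 146.4
  AI ≈ 12.1

Step 10: From KB = 7.05, KL = 14, BL = 13, by the inverse law of cosines:
  cos(∠BKL) = (KB² + KL² - BL²) / (2·KB·KL)
  ∠BKL = 67.13°

Step 11: From LA = 5.04, LJ = 8, AJ = 10, by the inverse law of cosines:
  cos(∠ALJ) = (LA² + LJ² - AJ²) / (2·LA·LJ)
  ∠ALJ = 97.52°

Step 12: From AJ = 10, AL = 5.04, JL = 8, by the inverse law of cosines:
  cos(∠JAL) = (AJ² + AL² - JL²) / (2·AJ·AL)
  ∠JAL = 52.48°

Step 13: From BK = 7.05, BL = 13, KL = 14, by the inverse law of cosines:
  cos(∠KBL) = (BK² + BL² - KL²) / (2·BK·BL)
  ∠KBL = 82.87°

Step 14: From AD = 9, AI = 12.1, DI = 5, by the inverse law of cosines:
  cos(∠DAI) = (AD² + AI² - DI²) / (2·AD·AI)
  ∠DAI = 21.66°

Step 15: From AI = 12.1, AL = 5.04, IL = 11, by the inverse law of cosines:
  cos(∠IAL) = (AI² + AL² - IL²) / (2·AI·AL)
  ∠IAL = 65.37°

Step 16: From IA = 12.1, ID = 5, AD = 9, by the inverse law of cosines:
  cos(∠AID) = (IA² + ID² - AD²) / (2·IA·ID)
  ∠AID = 41.64°

Step 17: From IA = 12.1, IL = 11, AL = 5.04, by the inverse law of cosines:
  cos(∠AIL) = (IA² + IL² - AL²) / (2·IA·IL)
  ∠AIL = 24.63°

Step 18: From DA = 9, DI = 5, AI = 12.1, by the inverse law of cosines:
  cos(∠ADI) = (DA² + DI² - AI²) / (2·DA·DI)
  ∠ADI = 116.7°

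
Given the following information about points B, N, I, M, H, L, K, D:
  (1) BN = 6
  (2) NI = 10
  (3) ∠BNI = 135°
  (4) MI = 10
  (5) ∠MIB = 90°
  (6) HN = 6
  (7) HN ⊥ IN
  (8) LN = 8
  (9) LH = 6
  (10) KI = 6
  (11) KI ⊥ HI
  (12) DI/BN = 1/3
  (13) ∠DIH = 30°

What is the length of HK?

Step 1: By the law of cosines on triangle HNI: HI² = 6² + 10² − 2·6·10·cos(90°) = 136, so HI = 2·√34.
Step 2: By the law of cosines on triangle HIK: HK² = (2·√34)² + 6² − 2·2·√34·6·cos(90°) = 172, so HK = 2·√43.

Therefore, the length of HK = 2·√43.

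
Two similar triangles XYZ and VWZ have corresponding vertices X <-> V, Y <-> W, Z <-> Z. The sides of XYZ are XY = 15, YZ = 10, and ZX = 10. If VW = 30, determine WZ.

Since the triangles are similar, the ratio of corresponding sides is constant.
Scale factor k = VW / XY = 30 / 15 = 2
WZ = k * YZ = 2 * 10 = 20

20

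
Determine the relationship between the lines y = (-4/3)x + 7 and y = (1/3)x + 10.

Slope of line 1: m1 = -4/3
Slope of line 2: m2 = 1/3
m1 != m2 (-4/3 != 1/3), so not parallel.
m1 * m2 = (-4/3) * (1/3) = -4/9 != -1, so not perpendicular.
The lines are neither parallel nor perpendicular.

Neither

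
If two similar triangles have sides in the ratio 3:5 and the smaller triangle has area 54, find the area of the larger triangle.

For similar figures, the area ratio equals the square of the side ratio.
Side ratio (the smaller triangle to the larger triangle) = 3:5, so area ratio = 3^2:5^2 = 9:25.
If the area of the smaller triangle is 54, then the area of the larger triangle = 54 * (25/9) = 150.

150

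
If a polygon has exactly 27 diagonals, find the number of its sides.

Using d = n(n - 3)/2, we solve 27 = n(n - 3)/2.
So n(n - 3) = 54.
Testing n = 9: 9 * 6 = 54 = 54. Correct.
The polygon has 9 sides.

9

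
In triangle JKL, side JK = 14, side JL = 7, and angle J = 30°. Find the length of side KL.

When two sides and the included angle are known, the law of cosines gives the third side.
c^2 = a^2 + b^2 - 2ab cos(C) generalizes the Pythagorean theorem to non-right triangles.
Here: KL^2 = 196 + 49 - 196*(sqrt(3)/2) = 245 - 98*sqrt(3)
KL = 7*sqrt(5 - 2*sqrt(3))

7*sqrt(5 - 2*sqrt(3))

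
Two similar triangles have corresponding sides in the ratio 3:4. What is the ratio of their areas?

The ratio of areas of similar triangles equals the square of the side ratio.
Side ratio = 3:4
Area ratio = (3/4)^2 = 9/16 = 9:16

9:16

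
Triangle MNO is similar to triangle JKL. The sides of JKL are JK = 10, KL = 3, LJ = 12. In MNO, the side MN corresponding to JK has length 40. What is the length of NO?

k = 40/10 = 4. NO = 4 * 3 = 12.

12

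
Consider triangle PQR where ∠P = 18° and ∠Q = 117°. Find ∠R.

The interior angles sum to 180°: angle R = 180 - 18 - 117 = 45°.
The triangle is obtuse (angles 18°, 117°, 45°).

45 degrees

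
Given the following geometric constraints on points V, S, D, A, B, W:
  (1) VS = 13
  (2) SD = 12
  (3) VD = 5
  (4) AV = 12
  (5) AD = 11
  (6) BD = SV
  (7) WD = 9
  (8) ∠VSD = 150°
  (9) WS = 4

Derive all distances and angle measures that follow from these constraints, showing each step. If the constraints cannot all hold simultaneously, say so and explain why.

These constraints are not satisfiable: (1), (2) and (3) fix all three sides of triangle VSD, so by the law of cosines cos(∠VSD) = (13² + 12² − 5²) / (2·13·12) = 0.9231, i.e. ∠VSD ≈ 22.62°, which contradicts (8) ∠VSD = 150°. No planar figure meets all of them, so nothing further can be derived.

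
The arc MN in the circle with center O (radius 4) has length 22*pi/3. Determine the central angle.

θ = 360 × 22*pi/3 / (2π × 4) = 330° (rearranging arc length formula).

330°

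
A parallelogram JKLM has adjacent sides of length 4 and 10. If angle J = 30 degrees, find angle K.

Opposite sides of a parallelogram are parallel, so consecutive angles form co-interior angles on a transversal.
Co-interior angles sum to 180°, giving angle K = 180 - 30 = 150 degrees.

150 degrees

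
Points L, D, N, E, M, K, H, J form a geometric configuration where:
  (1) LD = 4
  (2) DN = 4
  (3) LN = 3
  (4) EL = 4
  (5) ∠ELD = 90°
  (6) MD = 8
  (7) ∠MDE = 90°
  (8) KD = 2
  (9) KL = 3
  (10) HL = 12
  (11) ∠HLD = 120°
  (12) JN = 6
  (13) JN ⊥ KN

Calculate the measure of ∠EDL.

Step 1: By the law of cosines on triangle DLE: DE² = 4² + 4² − 2·4·4·cos(90°) = 32, so DE = 4·√2.
Step 2: By the inverse law of cosines on triangle EDL: cos(∠EDL) = ((4·√2)² + 4² − 4²) / (2·4·√2·4) = 32/45.25 = 0.7071, so ∠EDL = 45°.

Therefore, the measure of angle ∠EDL = 45°.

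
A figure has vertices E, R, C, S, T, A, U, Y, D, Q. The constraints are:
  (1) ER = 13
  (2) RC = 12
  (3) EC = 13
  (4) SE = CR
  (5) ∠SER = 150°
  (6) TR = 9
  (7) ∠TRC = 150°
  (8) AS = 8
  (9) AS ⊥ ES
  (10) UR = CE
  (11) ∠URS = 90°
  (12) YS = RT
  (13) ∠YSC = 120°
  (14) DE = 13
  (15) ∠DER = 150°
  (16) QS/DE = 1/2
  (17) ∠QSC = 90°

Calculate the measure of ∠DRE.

Step 1: By the law of cosines on triangle RED: RD² = 13² + 13² − 2·13·13·cos(150°) = 630.72, so RD ≈ 25.11.
Step 2: By the inverse law of cosines on triangle DRE: cos(∠DRE) = (25.11² + 13² − 13²) / (2·25.11·13) = 630.72/652.97 = 0.9659, so ∠DRE = 15°.

Therefore, the measure of angle ∠DRE = 15°.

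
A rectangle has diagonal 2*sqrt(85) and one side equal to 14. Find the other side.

Using the Pythagorean theorem: d^2 = a^2 + b^2
b^2 = d^2 - a^2
b^2 = 340 - 196
b^2 = 144
b = sqrt(144) = 12

12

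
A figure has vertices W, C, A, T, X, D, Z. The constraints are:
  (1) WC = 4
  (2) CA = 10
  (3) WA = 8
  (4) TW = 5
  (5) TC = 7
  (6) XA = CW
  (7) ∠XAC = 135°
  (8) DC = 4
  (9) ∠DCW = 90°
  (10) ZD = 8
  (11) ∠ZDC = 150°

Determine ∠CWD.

Step 1: By the law of cosines on triangle WCD: WD² = 4² + 4² − 2·4·4·cos(90°) = 32, so WD = 4·√2.
Step 2: By the inverse law of cosines on triangle CWD: cos(∠CWD) = (4² + (4·√2)² − 4²) / (2·4·4·√2) = 32/45.25 = 0.7071, so ∠CWD = 45°.

Therefore, the measure of angle ∠CWD = 45°.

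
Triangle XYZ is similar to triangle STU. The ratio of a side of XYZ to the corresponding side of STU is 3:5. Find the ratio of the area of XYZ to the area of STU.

Area scales with the square of linear dimensions. If every length is multiplied by 3/5, then the area is multiplied by (3/5)^2 = 9/25.
The area ratio is 9:25.

9:25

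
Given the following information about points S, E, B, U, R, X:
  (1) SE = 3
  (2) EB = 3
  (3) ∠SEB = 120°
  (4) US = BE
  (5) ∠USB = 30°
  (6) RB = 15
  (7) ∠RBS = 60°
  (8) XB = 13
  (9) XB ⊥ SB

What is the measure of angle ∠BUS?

From the given relations: US = BE = 3.
Step 1: By the law of cosines on triangle BES: BS² = 3² + 3² − 2·3·3·cos(120°) = 27, so BS = 3·√3.
Step 2: By the law of cosines on triangle USB: UB² = 3² + (3·√3)² − 2·3·3·√3·cos(30°) = 9, so UB = 3.
Step 3: By the inverse law of cosines on triangle BUS: cos(∠BUS) = (3² + 3² − (3·√3)²) / (2·3·3) = -9/18 = -0.5, so ∠BUS = 120°.

Therefore, the measure of angle ∠BUS = 120°.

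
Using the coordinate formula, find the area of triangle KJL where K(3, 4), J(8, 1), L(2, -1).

The Shoelace formula computes the area from vertex coordinates by summing cross products.
For vertices (3,4), (8,1), (2,-1):
Signed sum = 3*1 - 8*4 + 8*-1 - 2*1 + 2*4 - 3*-1
= -29 + -10 + 11 = -28
Area = (1/2)|-28| = 14.

14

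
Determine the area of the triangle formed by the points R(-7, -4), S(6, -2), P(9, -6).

Using the Shoelace formula for a triangle:
Area = (1/2)|x0(y1 - y2) + x1(y2 - y0) + x2(y0 - y1)|
Area = (1/2)|-7(-2 - -6) + 6(-6 - -4) + 9(-4 - -2)|
Area = (1/2)|-28 + -12 + -18|
Area = (1/2)|-58|
Area = (1/2)(58)
Area = 29

29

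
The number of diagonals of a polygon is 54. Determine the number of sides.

Using d = n(n - 3)/2, we solve 54 = n(n - 3)/2.
So n(n - 3) = 108.
Testing n = 12: 12 * 9 = 108 = 108. Correct.
The polygon has 12 sides.

12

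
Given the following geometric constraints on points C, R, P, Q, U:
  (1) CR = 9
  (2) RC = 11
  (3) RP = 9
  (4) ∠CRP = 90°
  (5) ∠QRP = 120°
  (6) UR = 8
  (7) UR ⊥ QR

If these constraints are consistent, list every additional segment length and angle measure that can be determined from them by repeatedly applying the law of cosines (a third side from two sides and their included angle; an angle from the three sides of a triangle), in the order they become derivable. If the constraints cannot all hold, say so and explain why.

These constraints are not satisfiable: (1) CR = 9 and (2) RC = 11 assign two different lengths to the same segment. No planar figure meets all of them, so nothing further can be derived.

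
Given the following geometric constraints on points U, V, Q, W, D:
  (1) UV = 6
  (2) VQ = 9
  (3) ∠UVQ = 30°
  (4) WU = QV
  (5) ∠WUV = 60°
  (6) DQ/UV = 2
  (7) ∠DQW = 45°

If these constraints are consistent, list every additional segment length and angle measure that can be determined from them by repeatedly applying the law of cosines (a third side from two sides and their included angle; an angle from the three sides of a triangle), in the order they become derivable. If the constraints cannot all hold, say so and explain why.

The constraints are consistent. Derivable facts, in order:
After 1 step:
- UQ ≈ 4.84
- VW = 3·√7
After 2 steps:
- ∠QUV = 111.74°
- ∠UQV = 38.26°
- ∠UVW = 79.11°
- ∠UWV = 40.89°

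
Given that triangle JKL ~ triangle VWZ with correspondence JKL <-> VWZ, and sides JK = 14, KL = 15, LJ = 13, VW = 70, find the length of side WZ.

Since the triangles are similar, the ratio of corresponding sides is constant.
Scale factor k = VW / JK = 70 / 14 = 5
WZ = k * KL = 5 * 15 = 75

75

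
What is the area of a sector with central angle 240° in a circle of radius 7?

Sector area = πr² × θ/360
= π × 7² × 2/3
= π × 49 × 2/3
= 98*pi/3

98*pi/3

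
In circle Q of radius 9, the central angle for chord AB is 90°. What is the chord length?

Chord length = 2r sin(θ/2)
= 2 × 9 × sin(90°/2)
= 2 × 9 × sin(45°)
= 9*sqrt(2)

9*sqrt(2)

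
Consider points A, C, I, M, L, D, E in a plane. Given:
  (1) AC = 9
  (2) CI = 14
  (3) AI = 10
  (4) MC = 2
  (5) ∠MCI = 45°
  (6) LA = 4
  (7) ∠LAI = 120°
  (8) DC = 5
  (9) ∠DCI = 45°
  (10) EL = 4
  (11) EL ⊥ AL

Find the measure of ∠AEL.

Step 1: By the law of cosines on triangle ELA: EA² = 4² + 4² − 2·4·4·cos(90°) = 32, so EA = 4·√2.
Step 2: By the inverse law of cosines on triangle AEL: cos(∠AEL) = ((4·√2)² + 4² − 4²) / (2·4·√2·4) = 32/45.25 = 0.7071, so ∠AEL = 45°.

Therefore, the measure of angle ∠AEL = 45°.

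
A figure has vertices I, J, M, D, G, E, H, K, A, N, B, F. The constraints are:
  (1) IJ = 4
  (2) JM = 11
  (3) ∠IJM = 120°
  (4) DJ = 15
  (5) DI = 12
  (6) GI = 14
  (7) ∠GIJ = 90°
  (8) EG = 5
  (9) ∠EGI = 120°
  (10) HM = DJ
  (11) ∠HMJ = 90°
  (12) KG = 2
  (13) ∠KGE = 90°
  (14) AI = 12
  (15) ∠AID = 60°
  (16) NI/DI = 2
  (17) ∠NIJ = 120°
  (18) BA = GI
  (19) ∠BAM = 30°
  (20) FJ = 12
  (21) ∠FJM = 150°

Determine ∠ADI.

Step 1: By the law of cosines on triangle DIA: DA² = 12² + 12² − 2·12·12·cos(60°) = 144, so DA = 12.
Step 2: By the inverse law of cosines on triangle ADI: cos(∠ADI) = (12² + 12² − 12²) / (2·12·12) = 144/288 = 0.5, so ∠ADI = 60°.

Therefore, the measure of angle ∠ADI = 60°.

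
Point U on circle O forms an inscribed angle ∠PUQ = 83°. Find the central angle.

The inscribed angle theorem states that a central angle is always twice any inscribed angle that subtends the same arc.
Since the inscribed angle is 83°, the central angle = 2 × 83° = 166°.

166°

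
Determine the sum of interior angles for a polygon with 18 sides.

The sum of interior angles of an n-sided polygon is (n - 2) * 180.
For n = 18: (18 - 2) * 180 = 16 * 180 = 2880 degrees.

2880 degrees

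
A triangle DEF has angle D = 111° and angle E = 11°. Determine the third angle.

angle F = 180 - 111 - 11 = 58 degrees.

58 degrees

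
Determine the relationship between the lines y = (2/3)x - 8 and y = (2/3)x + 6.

Slope of line 1: m1 = 2/3
Slope of line 2: m2 = 2/3
Since m1 = m2 = 2/3, the lines are parallel.

Parallel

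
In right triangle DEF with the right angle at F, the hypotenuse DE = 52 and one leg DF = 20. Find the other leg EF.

EF = sqrt(52^2 - 20^2) = sqrt(2304) = 48

48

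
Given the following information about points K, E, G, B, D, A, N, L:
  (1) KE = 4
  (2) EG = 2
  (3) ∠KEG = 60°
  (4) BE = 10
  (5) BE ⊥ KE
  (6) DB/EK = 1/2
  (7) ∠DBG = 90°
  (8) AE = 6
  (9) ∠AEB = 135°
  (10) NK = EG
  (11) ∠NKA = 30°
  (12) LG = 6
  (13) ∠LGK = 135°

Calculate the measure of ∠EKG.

Step 1: By the law of cosines on triangle KEG: KG² = 4² + 2² − 2·4·2·cos(60°) = 12, so KG = 2·√3.
Step 2: By the inverse law of cosines on triangle EKG: cos(∠EKG) = (4² + (2·√3)² − 2²) / (2·4·2·√3) = 24/27.71 = 0.866, so ∠EKG = 30°.

Therefore, the measure of angle ∠EKG = 30°.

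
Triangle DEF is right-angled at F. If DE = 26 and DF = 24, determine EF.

EF = sqrt(26^2 - 24^2) = sqrt(100) = 10

10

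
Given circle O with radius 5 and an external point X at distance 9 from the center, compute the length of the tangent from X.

The tangent, radius, and line from the external point to the center form a right triangle.
The right angle is where the tangent meets the radius.
By the Pythagorean theorem: tangent² + 5² = 9²
tangent² = 81 - 25 = 56
tangent = 2*sqrt(14)

2*sqrt(14)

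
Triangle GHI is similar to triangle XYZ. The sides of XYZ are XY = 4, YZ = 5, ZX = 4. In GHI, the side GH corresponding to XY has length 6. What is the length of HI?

Since the triangles are similar, the ratio of corresponding sides is constant.
Scale factor k = GH / XY = 6 / 4 = 3/2
HI = k * YZ = 3/2 * 5 = 15/2

15/2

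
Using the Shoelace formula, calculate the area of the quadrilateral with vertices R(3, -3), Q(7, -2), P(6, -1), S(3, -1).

Using the Shoelace formula for a quadrilateral (vertices in order):
Area = (1/2)|sum of (x_i * y_(i+1) - x_(i+1) * y_i)|
Terms: (3*-2 - 7*-3) = 15, (7*-1 - 6*-2) = 5, (6*-1 - 3*-1) = -3, (3*-3 - 3*-1) = -6
Sum = 11
Area = (1/2)(11) = 11/2

11/2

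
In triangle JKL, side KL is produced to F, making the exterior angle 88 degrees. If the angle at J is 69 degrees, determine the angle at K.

angle K = 88 - 69 = 19 degrees (exterior angle theorem).

19 degrees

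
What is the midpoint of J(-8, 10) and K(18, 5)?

The midpoint is the average of the coordinates:
x: (-8 + 18)/2 = 5
y: (10 + 5)/2 = 15/2
Midpoint = (5, 15/2)

(5, 15/2)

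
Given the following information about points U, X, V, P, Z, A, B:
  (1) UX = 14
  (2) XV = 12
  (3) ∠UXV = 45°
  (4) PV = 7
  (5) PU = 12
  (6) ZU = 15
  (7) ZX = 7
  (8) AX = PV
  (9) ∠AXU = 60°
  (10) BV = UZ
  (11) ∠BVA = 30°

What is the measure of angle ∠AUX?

From the given relations: AX = PV = 7.
Step 1: By the law of cosines on triangle UXA: UA² = 14² + 7² − 2·14·7·cos(60°) = 147, so UA = 7·√3.
Step 2: By the inverse law of cosines on triangle AUX: cos(∠AUX) = ((7·√3)² + 14² − 7²) / (2·7·√3·14) = 294/339.48 = 0.866, so ∠AUX = 30°.

Therefore, the measure of angle ∠AUX = 30°.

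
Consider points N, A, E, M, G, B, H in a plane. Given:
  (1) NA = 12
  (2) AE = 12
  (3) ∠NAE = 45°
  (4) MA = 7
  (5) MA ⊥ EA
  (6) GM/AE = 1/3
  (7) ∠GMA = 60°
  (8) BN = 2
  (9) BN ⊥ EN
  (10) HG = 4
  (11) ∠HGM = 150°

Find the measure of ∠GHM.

From the given relations: GM = 1/3·AE = 1/3·12 = 4.
Step 1: By the law of cosines on triangle HGM: HM² = 4² + 4² − 2·4·4·cos(150°) = 59.71, so HM ≈ 7.73.
Step 2: By the inverse law of cosines on triangle GHM: cos(∠GHM) = (4² + 7.73² − 4²) / (2·4·7.73) = 59.71/61.82 = 0.9659, so ∠GHM = 15°.

Therefore, the measure of angle ∠GHM = 15°.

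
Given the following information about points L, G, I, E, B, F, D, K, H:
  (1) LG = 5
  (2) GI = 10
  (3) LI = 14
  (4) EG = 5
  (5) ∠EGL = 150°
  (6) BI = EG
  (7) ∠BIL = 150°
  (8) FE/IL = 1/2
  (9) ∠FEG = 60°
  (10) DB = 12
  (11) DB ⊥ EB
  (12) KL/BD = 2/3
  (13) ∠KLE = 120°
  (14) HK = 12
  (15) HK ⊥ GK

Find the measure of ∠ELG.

Step 1: By the law of cosines on triangle LGE: LE² = 5² + 5² − 2·5·5·cos(150°) = 93.3, so LE ≈ 9.66.
Step 2: By the inverse law of cosines on triangle ELG: cos(∠ELG) = (9.66² + 5² − 5²) / (2·9.66·5) = 93.3/96.59 = 0.9659, so ∠ELG = 15°.

Therefore, the measure of angle ∠ELG = 15°.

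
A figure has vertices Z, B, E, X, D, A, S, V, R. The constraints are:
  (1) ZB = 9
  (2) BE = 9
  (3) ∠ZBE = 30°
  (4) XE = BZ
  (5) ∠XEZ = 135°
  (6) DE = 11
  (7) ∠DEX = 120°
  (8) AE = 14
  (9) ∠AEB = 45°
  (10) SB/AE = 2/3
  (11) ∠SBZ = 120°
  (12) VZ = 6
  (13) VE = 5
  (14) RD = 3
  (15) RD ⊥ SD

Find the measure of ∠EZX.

From the given relations: XE = BZ = 9.
Step 1: By the law of cosines on triangle ZBE: ZE² = 9² + 9² − 2·9·9·cos(30°) = 21.7, so ZE ≈ 4.66.
Step 2: By the law of cosines on triangle ZEX: ZX² = 4.66² + 9² − 2·4.66·9·cos(135°) = 162, so ZX = 9·√2.
Step 3: By the inverse law of cosines on triangle EZX: cos(∠EZX) = (4.66² + (9·√2)² − 9²) / (2·4.66·9·√2) = 102.7/118.59 = 0.866, so ∠EZX = 30°.

Therefore, the measure of angle ∠EZX = 30°.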